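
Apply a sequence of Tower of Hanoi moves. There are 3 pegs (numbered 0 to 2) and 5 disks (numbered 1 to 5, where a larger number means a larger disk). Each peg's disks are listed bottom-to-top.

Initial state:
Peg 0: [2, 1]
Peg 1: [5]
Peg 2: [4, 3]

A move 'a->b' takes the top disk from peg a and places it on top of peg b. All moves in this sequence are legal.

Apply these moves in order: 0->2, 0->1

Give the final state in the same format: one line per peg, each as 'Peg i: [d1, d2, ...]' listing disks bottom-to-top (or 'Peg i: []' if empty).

Answer: Peg 0: []
Peg 1: [5, 2]
Peg 2: [4, 3, 1]

Derivation:
After move 1 (0->2):
Peg 0: [2]
Peg 1: [5]
Peg 2: [4, 3, 1]

After move 2 (0->1):
Peg 0: []
Peg 1: [5, 2]
Peg 2: [4, 3, 1]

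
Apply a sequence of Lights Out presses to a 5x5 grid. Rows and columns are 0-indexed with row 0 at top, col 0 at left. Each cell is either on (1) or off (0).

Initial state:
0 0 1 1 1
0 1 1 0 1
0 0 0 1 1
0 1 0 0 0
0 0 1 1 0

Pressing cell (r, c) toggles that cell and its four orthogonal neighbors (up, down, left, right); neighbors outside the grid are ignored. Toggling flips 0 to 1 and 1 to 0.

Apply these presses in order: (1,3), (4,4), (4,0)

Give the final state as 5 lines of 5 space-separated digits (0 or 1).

Answer: 0 0 1 0 1
0 1 0 1 0
0 0 0 0 1
1 1 0 0 1
1 1 1 0 1

Derivation:
After press 1 at (1,3):
0 0 1 0 1
0 1 0 1 0
0 0 0 0 1
0 1 0 0 0
0 0 1 1 0

After press 2 at (4,4):
0 0 1 0 1
0 1 0 1 0
0 0 0 0 1
0 1 0 0 1
0 0 1 0 1

After press 3 at (4,0):
0 0 1 0 1
0 1 0 1 0
0 0 0 0 1
1 1 0 0 1
1 1 1 0 1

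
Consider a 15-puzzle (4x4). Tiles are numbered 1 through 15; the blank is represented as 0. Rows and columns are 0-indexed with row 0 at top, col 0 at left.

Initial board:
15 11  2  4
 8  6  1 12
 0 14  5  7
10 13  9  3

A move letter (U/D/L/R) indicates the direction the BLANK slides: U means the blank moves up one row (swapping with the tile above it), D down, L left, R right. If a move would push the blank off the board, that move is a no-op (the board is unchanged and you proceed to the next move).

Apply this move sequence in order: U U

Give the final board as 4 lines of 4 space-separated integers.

After move 1 (U):
15 11  2  4
 0  6  1 12
 8 14  5  7
10 13  9  3

After move 2 (U):
 0 11  2  4
15  6  1 12
 8 14  5  7
10 13  9  3

Answer:  0 11  2  4
15  6  1 12
 8 14  5  7
10 13  9  3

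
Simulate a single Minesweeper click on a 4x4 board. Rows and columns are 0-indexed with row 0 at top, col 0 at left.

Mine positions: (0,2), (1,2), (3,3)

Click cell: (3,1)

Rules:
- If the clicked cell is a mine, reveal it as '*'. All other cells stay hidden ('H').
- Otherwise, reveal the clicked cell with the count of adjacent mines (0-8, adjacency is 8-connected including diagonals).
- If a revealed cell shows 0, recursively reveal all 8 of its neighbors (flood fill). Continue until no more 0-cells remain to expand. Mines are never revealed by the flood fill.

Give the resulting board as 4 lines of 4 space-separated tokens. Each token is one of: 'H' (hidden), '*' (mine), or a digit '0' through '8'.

0 2 H H
0 2 H H
0 1 2 H
0 0 1 H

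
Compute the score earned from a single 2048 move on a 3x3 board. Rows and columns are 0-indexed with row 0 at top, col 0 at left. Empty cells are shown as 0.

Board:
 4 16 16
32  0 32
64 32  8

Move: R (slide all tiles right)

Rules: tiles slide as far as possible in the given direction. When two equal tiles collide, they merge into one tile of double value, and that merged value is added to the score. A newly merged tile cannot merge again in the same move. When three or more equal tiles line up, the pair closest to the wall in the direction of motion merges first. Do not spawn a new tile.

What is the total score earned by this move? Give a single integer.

Answer: 96

Derivation:
Slide right:
row 0: [4, 16, 16] -> [0, 4, 32]  score +32 (running 32)
row 1: [32, 0, 32] -> [0, 0, 64]  score +64 (running 96)
row 2: [64, 32, 8] -> [64, 32, 8]  score +0 (running 96)
Board after move:
 0  4 32
 0  0 64
64 32  8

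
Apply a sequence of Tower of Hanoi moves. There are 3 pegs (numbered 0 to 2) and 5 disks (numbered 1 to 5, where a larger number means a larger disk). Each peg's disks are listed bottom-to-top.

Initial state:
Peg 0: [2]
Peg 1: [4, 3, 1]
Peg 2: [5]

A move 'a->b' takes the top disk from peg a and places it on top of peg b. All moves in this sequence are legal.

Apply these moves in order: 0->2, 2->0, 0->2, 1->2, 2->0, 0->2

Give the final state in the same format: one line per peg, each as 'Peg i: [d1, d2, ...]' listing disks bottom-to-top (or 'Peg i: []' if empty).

Answer: Peg 0: []
Peg 1: [4, 3]
Peg 2: [5, 2, 1]

Derivation:
After move 1 (0->2):
Peg 0: []
Peg 1: [4, 3, 1]
Peg 2: [5, 2]

After move 2 (2->0):
Peg 0: [2]
Peg 1: [4, 3, 1]
Peg 2: [5]

After move 3 (0->2):
Peg 0: []
Peg 1: [4, 3, 1]
Peg 2: [5, 2]

After move 4 (1->2):
Peg 0: []
Peg 1: [4, 3]
Peg 2: [5, 2, 1]

After move 5 (2->0):
Peg 0: [1]
Peg 1: [4, 3]
Peg 2: [5, 2]

After move 6 (0->2):
Peg 0: []
Peg 1: [4, 3]
Peg 2: [5, 2, 1]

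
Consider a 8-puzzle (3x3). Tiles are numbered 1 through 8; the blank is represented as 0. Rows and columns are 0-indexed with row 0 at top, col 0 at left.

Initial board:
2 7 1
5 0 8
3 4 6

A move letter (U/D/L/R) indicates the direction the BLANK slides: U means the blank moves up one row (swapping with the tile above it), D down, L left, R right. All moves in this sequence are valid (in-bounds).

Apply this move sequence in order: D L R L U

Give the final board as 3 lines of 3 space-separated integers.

Answer: 2 7 1
0 4 8
5 3 6

Derivation:
After move 1 (D):
2 7 1
5 4 8
3 0 6

After move 2 (L):
2 7 1
5 4 8
0 3 6

After move 3 (R):
2 7 1
5 4 8
3 0 6

After move 4 (L):
2 7 1
5 4 8
0 3 6

After move 5 (U):
2 7 1
0 4 8
5 3 6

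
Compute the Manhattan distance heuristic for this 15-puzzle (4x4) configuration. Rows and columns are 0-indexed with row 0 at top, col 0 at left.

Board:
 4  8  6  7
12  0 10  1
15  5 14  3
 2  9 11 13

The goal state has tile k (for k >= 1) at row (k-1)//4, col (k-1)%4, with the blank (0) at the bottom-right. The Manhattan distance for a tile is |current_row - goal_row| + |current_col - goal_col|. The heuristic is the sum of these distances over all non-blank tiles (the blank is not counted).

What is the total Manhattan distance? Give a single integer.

Answer: 40

Derivation:
Tile 4: (0,0)->(0,3) = 3
Tile 8: (0,1)->(1,3) = 3
Tile 6: (0,2)->(1,1) = 2
Tile 7: (0,3)->(1,2) = 2
Tile 12: (1,0)->(2,3) = 4
Tile 10: (1,2)->(2,1) = 2
Tile 1: (1,3)->(0,0) = 4
Tile 15: (2,0)->(3,2) = 3
Tile 5: (2,1)->(1,0) = 2
Tile 14: (2,2)->(3,1) = 2
Tile 3: (2,3)->(0,2) = 3
Tile 2: (3,0)->(0,1) = 4
Tile 9: (3,1)->(2,0) = 2
Tile 11: (3,2)->(2,2) = 1
Tile 13: (3,3)->(3,0) = 3
Sum: 3 + 3 + 2 + 2 + 4 + 2 + 4 + 3 + 2 + 2 + 3 + 4 + 2 + 1 + 3 = 40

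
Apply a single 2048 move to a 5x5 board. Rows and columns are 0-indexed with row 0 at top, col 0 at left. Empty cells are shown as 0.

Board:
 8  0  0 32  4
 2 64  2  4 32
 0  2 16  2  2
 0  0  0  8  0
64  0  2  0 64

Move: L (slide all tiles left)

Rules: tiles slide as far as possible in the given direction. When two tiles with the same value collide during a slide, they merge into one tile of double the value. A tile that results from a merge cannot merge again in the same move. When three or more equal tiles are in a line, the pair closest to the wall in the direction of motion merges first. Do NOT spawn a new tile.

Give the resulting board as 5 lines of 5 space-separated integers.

Answer:  8 32  4  0  0
 2 64  2  4 32
 2 16  4  0  0
 8  0  0  0  0
64  2 64  0  0

Derivation:
Slide left:
row 0: [8, 0, 0, 32, 4] -> [8, 32, 4, 0, 0]
row 1: [2, 64, 2, 4, 32] -> [2, 64, 2, 4, 32]
row 2: [0, 2, 16, 2, 2] -> [2, 16, 4, 0, 0]
row 3: [0, 0, 0, 8, 0] -> [8, 0, 0, 0, 0]
row 4: [64, 0, 2, 0, 64] -> [64, 2, 64, 0, 0]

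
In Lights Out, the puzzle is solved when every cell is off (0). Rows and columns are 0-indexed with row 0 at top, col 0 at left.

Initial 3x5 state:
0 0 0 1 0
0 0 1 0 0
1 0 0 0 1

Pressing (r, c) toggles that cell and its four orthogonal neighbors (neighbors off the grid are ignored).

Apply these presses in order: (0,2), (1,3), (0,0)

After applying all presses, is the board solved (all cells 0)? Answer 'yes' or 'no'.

Answer: no

Derivation:
After press 1 at (0,2):
0 1 1 0 0
0 0 0 0 0
1 0 0 0 1

After press 2 at (1,3):
0 1 1 1 0
0 0 1 1 1
1 0 0 1 1

After press 3 at (0,0):
1 0 1 1 0
1 0 1 1 1
1 0 0 1 1

Lights still on: 10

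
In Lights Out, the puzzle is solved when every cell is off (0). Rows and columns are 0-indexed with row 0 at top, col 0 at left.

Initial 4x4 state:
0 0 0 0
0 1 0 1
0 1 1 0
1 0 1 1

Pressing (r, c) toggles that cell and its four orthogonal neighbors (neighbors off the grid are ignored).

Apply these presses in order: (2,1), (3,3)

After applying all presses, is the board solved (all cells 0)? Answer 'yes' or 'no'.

Answer: no

Derivation:
After press 1 at (2,1):
0 0 0 0
0 0 0 1
1 0 0 0
1 1 1 1

After press 2 at (3,3):
0 0 0 0
0 0 0 1
1 0 0 1
1 1 0 0

Lights still on: 5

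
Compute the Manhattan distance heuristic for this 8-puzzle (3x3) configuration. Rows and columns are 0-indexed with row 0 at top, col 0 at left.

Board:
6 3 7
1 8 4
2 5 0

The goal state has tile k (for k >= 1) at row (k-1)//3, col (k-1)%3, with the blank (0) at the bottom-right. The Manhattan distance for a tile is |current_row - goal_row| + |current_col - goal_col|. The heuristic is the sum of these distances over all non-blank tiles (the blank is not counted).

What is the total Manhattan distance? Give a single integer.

Tile 6: at (0,0), goal (1,2), distance |0-1|+|0-2| = 3
Tile 3: at (0,1), goal (0,2), distance |0-0|+|1-2| = 1
Tile 7: at (0,2), goal (2,0), distance |0-2|+|2-0| = 4
Tile 1: at (1,0), goal (0,0), distance |1-0|+|0-0| = 1
Tile 8: at (1,1), goal (2,1), distance |1-2|+|1-1| = 1
Tile 4: at (1,2), goal (1,0), distance |1-1|+|2-0| = 2
Tile 2: at (2,0), goal (0,1), distance |2-0|+|0-1| = 3
Tile 5: at (2,1), goal (1,1), distance |2-1|+|1-1| = 1
Sum: 3 + 1 + 4 + 1 + 1 + 2 + 3 + 1 = 16

Answer: 16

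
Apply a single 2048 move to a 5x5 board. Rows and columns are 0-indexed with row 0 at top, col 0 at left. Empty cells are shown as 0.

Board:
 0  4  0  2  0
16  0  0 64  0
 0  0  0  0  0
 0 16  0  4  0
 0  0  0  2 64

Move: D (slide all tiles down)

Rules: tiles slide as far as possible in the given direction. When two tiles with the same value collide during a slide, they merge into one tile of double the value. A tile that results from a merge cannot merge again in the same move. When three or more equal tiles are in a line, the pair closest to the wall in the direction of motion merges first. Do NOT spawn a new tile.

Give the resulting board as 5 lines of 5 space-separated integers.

Answer:  0  0  0  0  0
 0  0  0  2  0
 0  0  0 64  0
 0  4  0  4  0
16 16  0  2 64

Derivation:
Slide down:
col 0: [0, 16, 0, 0, 0] -> [0, 0, 0, 0, 16]
col 1: [4, 0, 0, 16, 0] -> [0, 0, 0, 4, 16]
col 2: [0, 0, 0, 0, 0] -> [0, 0, 0, 0, 0]
col 3: [2, 64, 0, 4, 2] -> [0, 2, 64, 4, 2]
col 4: [0, 0, 0, 0, 64] -> [0, 0, 0, 0, 64]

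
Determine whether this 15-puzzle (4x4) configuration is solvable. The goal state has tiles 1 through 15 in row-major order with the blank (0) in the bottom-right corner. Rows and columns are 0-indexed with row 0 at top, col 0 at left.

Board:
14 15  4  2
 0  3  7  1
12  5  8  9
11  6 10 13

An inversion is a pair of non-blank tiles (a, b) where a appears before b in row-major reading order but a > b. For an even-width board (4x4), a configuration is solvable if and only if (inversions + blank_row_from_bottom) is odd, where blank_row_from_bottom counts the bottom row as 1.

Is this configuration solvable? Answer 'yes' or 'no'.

Inversions: 44
Blank is in row 1 (0-indexed from top), which is row 3 counting from the bottom (bottom = 1).
44 + 3 = 47, which is odd, so the puzzle is solvable.

Answer: yes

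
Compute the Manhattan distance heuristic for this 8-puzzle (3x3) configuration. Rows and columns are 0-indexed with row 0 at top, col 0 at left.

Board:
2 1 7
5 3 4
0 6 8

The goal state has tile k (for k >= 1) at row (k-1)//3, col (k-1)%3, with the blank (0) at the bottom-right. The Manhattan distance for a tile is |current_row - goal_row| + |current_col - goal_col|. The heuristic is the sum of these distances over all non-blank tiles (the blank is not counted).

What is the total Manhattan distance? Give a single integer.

Answer: 14

Derivation:
Tile 2: (0,0)->(0,1) = 1
Tile 1: (0,1)->(0,0) = 1
Tile 7: (0,2)->(2,0) = 4
Tile 5: (1,0)->(1,1) = 1
Tile 3: (1,1)->(0,2) = 2
Tile 4: (1,2)->(1,0) = 2
Tile 6: (2,1)->(1,2) = 2
Tile 8: (2,2)->(2,1) = 1
Sum: 1 + 1 + 4 + 1 + 2 + 2 + 2 + 1 = 14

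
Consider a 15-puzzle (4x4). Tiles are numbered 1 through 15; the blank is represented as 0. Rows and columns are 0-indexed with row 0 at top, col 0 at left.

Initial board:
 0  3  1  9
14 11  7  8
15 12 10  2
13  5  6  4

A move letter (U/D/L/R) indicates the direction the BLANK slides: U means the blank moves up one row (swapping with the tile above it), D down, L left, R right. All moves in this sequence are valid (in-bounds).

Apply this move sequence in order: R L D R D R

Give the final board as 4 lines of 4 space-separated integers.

Answer: 14  3  1  9
11 12  7  8
15 10  0  2
13  5  6  4

Derivation:
After move 1 (R):
 3  0  1  9
14 11  7  8
15 12 10  2
13  5  6  4

After move 2 (L):
 0  3  1  9
14 11  7  8
15 12 10  2
13  5  6  4

After move 3 (D):
14  3  1  9
 0 11  7  8
15 12 10  2
13  5  6  4

After move 4 (R):
14  3  1  9
11  0  7  8
15 12 10  2
13  5  6  4

After move 5 (D):
14  3  1  9
11 12  7  8
15  0 10  2
13  5  6  4

After move 6 (R):
14  3  1  9
11 12  7  8
15 10  0  2
13  5  6  4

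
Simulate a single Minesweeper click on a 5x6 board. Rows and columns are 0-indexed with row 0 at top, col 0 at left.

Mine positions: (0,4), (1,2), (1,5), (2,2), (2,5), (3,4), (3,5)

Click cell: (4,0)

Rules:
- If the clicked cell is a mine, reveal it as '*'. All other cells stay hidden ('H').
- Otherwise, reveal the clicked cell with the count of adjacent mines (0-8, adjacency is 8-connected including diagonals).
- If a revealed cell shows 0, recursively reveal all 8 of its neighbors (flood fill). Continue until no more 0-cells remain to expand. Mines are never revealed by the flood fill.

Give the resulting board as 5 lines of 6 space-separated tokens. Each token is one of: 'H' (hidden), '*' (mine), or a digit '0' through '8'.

0 1 H H H H
0 2 H H H H
0 2 H H H H
0 1 1 2 H H
0 0 0 1 H H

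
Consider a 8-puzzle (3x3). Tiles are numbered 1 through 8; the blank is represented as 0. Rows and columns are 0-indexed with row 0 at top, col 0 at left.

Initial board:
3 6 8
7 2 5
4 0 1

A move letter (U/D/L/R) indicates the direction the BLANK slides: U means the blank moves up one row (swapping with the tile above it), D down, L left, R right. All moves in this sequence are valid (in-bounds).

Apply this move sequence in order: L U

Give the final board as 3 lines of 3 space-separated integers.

Answer: 3 6 8
0 2 5
7 4 1

Derivation:
After move 1 (L):
3 6 8
7 2 5
0 4 1

After move 2 (U):
3 6 8
0 2 5
7 4 1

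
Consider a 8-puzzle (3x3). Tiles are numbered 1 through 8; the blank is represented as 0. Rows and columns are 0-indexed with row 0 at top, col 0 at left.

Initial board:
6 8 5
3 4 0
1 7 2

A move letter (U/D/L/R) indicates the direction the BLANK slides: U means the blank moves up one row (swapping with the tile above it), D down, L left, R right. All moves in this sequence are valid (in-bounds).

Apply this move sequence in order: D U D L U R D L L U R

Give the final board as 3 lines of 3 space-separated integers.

After move 1 (D):
6 8 5
3 4 2
1 7 0

After move 2 (U):
6 8 5
3 4 0
1 7 2

After move 3 (D):
6 8 5
3 4 2
1 7 0

After move 4 (L):
6 8 5
3 4 2
1 0 7

After move 5 (U):
6 8 5
3 0 2
1 4 7

After move 6 (R):
6 8 5
3 2 0
1 4 7

After move 7 (D):
6 8 5
3 2 7
1 4 0

After move 8 (L):
6 8 5
3 2 7
1 0 4

After move 9 (L):
6 8 5
3 2 7
0 1 4

After move 10 (U):
6 8 5
0 2 7
3 1 4

After move 11 (R):
6 8 5
2 0 7
3 1 4

Answer: 6 8 5
2 0 7
3 1 4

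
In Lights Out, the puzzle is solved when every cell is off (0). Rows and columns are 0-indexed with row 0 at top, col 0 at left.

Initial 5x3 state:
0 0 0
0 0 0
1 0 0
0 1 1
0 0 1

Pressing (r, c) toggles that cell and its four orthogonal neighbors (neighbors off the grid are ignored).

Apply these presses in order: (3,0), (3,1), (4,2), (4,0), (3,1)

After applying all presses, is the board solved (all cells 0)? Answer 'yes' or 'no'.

After press 1 at (3,0):
0 0 0
0 0 0
0 0 0
1 0 1
1 0 1

After press 2 at (3,1):
0 0 0
0 0 0
0 1 0
0 1 0
1 1 1

After press 3 at (4,2):
0 0 0
0 0 0
0 1 0
0 1 1
1 0 0

After press 4 at (4,0):
0 0 0
0 0 0
0 1 0
1 1 1
0 1 0

After press 5 at (3,1):
0 0 0
0 0 0
0 0 0
0 0 0
0 0 0

Lights still on: 0

Answer: yes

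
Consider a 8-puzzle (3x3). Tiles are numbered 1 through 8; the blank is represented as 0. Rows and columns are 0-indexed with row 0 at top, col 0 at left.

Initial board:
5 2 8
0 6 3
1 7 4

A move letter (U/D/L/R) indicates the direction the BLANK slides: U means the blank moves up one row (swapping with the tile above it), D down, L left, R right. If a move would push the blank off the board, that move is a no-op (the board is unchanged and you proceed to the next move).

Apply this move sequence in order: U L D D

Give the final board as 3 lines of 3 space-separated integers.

After move 1 (U):
0 2 8
5 6 3
1 7 4

After move 2 (L):
0 2 8
5 6 3
1 7 4

After move 3 (D):
5 2 8
0 6 3
1 7 4

After move 4 (D):
5 2 8
1 6 3
0 7 4

Answer: 5 2 8
1 6 3
0 7 4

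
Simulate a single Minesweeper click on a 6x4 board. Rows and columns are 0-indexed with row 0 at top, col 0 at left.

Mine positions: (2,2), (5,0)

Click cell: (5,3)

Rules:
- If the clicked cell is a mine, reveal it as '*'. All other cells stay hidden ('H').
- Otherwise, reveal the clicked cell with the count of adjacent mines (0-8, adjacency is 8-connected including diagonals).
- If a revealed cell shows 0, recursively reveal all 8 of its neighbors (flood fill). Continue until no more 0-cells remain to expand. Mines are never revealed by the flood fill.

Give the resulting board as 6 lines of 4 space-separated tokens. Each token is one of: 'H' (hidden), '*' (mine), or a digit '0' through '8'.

H H H H
H H H H
H H H H
H 1 1 1
H 1 0 0
H 1 0 0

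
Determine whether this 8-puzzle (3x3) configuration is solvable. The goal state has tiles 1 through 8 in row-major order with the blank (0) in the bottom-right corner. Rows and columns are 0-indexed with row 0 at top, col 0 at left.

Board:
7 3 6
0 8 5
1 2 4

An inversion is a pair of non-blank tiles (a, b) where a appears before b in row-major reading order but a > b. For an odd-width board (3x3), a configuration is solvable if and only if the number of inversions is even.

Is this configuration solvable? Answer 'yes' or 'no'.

Answer: no

Derivation:
Inversions (pairs i<j in row-major order where tile[i] > tile[j] > 0): 19
19 is odd, so the puzzle is not solvable.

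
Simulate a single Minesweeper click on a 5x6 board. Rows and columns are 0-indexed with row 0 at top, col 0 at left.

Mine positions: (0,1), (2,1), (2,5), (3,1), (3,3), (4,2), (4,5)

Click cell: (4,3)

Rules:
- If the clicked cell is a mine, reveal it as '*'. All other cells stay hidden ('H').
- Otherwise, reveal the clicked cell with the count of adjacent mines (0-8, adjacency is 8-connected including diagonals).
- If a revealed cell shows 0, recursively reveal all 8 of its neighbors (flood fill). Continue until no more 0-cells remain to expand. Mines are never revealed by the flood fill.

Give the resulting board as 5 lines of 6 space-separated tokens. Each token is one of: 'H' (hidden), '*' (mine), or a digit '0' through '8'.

H H H H H H
H H H H H H
H H H H H H
H H H H H H
H H H 2 H H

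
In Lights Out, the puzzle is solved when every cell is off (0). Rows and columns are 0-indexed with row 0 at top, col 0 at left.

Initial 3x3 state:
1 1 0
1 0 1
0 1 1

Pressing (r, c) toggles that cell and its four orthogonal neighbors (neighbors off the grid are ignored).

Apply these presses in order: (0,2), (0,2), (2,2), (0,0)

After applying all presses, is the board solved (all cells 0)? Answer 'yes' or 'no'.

Answer: yes

Derivation:
After press 1 at (0,2):
1 0 1
1 0 0
0 1 1

After press 2 at (0,2):
1 1 0
1 0 1
0 1 1

After press 3 at (2,2):
1 1 0
1 0 0
0 0 0

After press 4 at (0,0):
0 0 0
0 0 0
0 0 0

Lights still on: 0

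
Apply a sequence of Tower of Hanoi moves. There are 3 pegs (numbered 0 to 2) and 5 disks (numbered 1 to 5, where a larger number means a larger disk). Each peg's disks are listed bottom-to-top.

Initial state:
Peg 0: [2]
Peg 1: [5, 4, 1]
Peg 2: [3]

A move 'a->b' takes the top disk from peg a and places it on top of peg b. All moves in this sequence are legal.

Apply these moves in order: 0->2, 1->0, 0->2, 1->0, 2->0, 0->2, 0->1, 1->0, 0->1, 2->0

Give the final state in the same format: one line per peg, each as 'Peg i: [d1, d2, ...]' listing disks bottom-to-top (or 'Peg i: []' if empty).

After move 1 (0->2):
Peg 0: []
Peg 1: [5, 4, 1]
Peg 2: [3, 2]

After move 2 (1->0):
Peg 0: [1]
Peg 1: [5, 4]
Peg 2: [3, 2]

After move 3 (0->2):
Peg 0: []
Peg 1: [5, 4]
Peg 2: [3, 2, 1]

After move 4 (1->0):
Peg 0: [4]
Peg 1: [5]
Peg 2: [3, 2, 1]

After move 5 (2->0):
Peg 0: [4, 1]
Peg 1: [5]
Peg 2: [3, 2]

After move 6 (0->2):
Peg 0: [4]
Peg 1: [5]
Peg 2: [3, 2, 1]

After move 7 (0->1):
Peg 0: []
Peg 1: [5, 4]
Peg 2: [3, 2, 1]

After move 8 (1->0):
Peg 0: [4]
Peg 1: [5]
Peg 2: [3, 2, 1]

After move 9 (0->1):
Peg 0: []
Peg 1: [5, 4]
Peg 2: [3, 2, 1]

After move 10 (2->0):
Peg 0: [1]
Peg 1: [5, 4]
Peg 2: [3, 2]

Answer: Peg 0: [1]
Peg 1: [5, 4]
Peg 2: [3, 2]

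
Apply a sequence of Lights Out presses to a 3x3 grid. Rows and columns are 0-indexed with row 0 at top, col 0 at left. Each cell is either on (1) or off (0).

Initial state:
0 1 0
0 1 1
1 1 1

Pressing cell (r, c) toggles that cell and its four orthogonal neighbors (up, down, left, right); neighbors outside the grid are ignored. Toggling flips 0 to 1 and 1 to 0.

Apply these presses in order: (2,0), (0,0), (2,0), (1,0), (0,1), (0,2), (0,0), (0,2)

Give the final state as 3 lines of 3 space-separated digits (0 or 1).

Answer: 0 0 1
1 1 1
0 1 1

Derivation:
After press 1 at (2,0):
0 1 0
1 1 1
0 0 1

After press 2 at (0,0):
1 0 0
0 1 1
0 0 1

After press 3 at (2,0):
1 0 0
1 1 1
1 1 1

After press 4 at (1,0):
0 0 0
0 0 1
0 1 1

After press 5 at (0,1):
1 1 1
0 1 1
0 1 1

After press 6 at (0,2):
1 0 0
0 1 0
0 1 1

After press 7 at (0,0):
0 1 0
1 1 0
0 1 1

After press 8 at (0,2):
0 0 1
1 1 1
0 1 1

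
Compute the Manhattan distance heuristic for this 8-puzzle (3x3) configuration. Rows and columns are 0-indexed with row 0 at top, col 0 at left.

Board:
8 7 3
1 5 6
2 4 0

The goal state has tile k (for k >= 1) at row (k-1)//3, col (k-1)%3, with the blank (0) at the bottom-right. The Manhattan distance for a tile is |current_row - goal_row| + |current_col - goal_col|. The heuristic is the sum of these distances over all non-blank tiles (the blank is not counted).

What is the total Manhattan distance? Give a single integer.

Tile 8: at (0,0), goal (2,1), distance |0-2|+|0-1| = 3
Tile 7: at (0,1), goal (2,0), distance |0-2|+|1-0| = 3
Tile 3: at (0,2), goal (0,2), distance |0-0|+|2-2| = 0
Tile 1: at (1,0), goal (0,0), distance |1-0|+|0-0| = 1
Tile 5: at (1,1), goal (1,1), distance |1-1|+|1-1| = 0
Tile 6: at (1,2), goal (1,2), distance |1-1|+|2-2| = 0
Tile 2: at (2,0), goal (0,1), distance |2-0|+|0-1| = 3
Tile 4: at (2,1), goal (1,0), distance |2-1|+|1-0| = 2
Sum: 3 + 3 + 0 + 1 + 0 + 0 + 3 + 2 = 12

Answer: 12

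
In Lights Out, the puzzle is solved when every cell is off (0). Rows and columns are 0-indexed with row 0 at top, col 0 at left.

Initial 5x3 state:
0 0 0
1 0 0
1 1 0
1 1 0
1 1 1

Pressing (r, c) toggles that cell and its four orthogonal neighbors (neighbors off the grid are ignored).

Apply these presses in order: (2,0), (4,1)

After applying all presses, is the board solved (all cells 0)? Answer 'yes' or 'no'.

After press 1 at (2,0):
0 0 0
0 0 0
0 0 0
0 1 0
1 1 1

After press 2 at (4,1):
0 0 0
0 0 0
0 0 0
0 0 0
0 0 0

Lights still on: 0

Answer: yes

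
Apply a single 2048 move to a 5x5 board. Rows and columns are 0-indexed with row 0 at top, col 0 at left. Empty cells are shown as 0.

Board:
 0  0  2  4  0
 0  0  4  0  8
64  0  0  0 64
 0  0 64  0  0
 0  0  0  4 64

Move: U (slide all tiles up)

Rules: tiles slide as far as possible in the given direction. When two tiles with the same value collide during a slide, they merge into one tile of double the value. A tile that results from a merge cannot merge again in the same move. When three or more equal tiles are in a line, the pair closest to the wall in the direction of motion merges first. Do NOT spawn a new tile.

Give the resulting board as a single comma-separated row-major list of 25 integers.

Slide up:
col 0: [0, 0, 64, 0, 0] -> [64, 0, 0, 0, 0]
col 1: [0, 0, 0, 0, 0] -> [0, 0, 0, 0, 0]
col 2: [2, 4, 0, 64, 0] -> [2, 4, 64, 0, 0]
col 3: [4, 0, 0, 0, 4] -> [8, 0, 0, 0, 0]
col 4: [0, 8, 64, 0, 64] -> [8, 128, 0, 0, 0]

Answer: 64, 0, 2, 8, 8, 0, 0, 4, 0, 128, 0, 0, 64, 0, 0, 0, 0, 0, 0, 0, 0, 0, 0, 0, 0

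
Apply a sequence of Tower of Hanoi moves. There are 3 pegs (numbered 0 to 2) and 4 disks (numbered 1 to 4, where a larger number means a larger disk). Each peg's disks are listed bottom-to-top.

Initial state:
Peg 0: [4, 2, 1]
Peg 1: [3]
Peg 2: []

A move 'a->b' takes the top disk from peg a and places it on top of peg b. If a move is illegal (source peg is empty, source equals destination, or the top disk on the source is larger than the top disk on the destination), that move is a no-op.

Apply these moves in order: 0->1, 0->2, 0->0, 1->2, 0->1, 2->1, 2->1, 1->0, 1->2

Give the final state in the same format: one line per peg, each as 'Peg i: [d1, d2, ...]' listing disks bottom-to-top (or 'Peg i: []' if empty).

Answer: Peg 0: [4, 1]
Peg 1: [3]
Peg 2: [2]

Derivation:
After move 1 (0->1):
Peg 0: [4, 2]
Peg 1: [3, 1]
Peg 2: []

After move 2 (0->2):
Peg 0: [4]
Peg 1: [3, 1]
Peg 2: [2]

After move 3 (0->0):
Peg 0: [4]
Peg 1: [3, 1]
Peg 2: [2]

After move 4 (1->2):
Peg 0: [4]
Peg 1: [3]
Peg 2: [2, 1]

After move 5 (0->1):
Peg 0: [4]
Peg 1: [3]
Peg 2: [2, 1]

After move 6 (2->1):
Peg 0: [4]
Peg 1: [3, 1]
Peg 2: [2]

After move 7 (2->1):
Peg 0: [4]
Peg 1: [3, 1]
Peg 2: [2]

After move 8 (1->0):
Peg 0: [4, 1]
Peg 1: [3]
Peg 2: [2]

After move 9 (1->2):
Peg 0: [4, 1]
Peg 1: [3]
Peg 2: [2]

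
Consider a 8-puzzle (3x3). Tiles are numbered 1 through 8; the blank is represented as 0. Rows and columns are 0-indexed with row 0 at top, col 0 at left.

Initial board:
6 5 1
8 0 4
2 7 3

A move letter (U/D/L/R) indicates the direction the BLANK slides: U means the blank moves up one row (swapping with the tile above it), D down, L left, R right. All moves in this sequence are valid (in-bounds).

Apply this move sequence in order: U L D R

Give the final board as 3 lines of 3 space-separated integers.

Answer: 8 6 1
5 0 4
2 7 3

Derivation:
After move 1 (U):
6 0 1
8 5 4
2 7 3

After move 2 (L):
0 6 1
8 5 4
2 7 3

After move 3 (D):
8 6 1
0 5 4
2 7 3

After move 4 (R):
8 6 1
5 0 4
2 7 3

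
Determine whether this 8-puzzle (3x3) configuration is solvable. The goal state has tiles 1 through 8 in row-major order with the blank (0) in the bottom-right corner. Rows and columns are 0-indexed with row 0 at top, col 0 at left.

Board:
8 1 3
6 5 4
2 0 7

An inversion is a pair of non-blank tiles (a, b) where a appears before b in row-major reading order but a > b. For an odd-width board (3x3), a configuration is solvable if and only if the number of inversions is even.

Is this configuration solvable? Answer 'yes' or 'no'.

Inversions (pairs i<j in row-major order where tile[i] > tile[j] > 0): 14
14 is even, so the puzzle is solvable.

Answer: yes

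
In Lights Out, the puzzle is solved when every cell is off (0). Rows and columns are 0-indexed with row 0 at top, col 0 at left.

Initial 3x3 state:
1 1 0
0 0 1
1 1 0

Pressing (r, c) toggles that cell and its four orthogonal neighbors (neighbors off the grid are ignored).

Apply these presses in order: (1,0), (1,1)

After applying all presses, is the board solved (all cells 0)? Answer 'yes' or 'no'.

Answer: yes

Derivation:
After press 1 at (1,0):
0 1 0
1 1 1
0 1 0

After press 2 at (1,1):
0 0 0
0 0 0
0 0 0

Lights still on: 0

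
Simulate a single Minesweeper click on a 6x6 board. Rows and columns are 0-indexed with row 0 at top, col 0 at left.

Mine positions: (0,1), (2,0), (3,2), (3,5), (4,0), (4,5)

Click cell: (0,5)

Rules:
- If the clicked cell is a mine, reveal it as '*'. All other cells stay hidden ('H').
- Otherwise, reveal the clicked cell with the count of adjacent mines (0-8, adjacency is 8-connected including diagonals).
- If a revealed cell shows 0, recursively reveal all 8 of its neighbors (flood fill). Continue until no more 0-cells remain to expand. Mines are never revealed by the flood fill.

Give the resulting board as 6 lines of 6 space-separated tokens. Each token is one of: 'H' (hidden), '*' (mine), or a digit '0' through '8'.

H H 1 0 0 0
H H 1 0 0 0
H H 1 1 1 1
H H H H H H
H H H H H H
H H H H H H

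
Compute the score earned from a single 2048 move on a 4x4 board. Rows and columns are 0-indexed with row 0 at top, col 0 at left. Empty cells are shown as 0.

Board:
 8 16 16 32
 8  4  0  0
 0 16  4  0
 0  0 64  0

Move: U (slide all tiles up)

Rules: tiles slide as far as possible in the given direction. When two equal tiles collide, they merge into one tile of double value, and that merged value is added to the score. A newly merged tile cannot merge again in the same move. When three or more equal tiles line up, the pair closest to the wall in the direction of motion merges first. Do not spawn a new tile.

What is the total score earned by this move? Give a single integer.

Answer: 16

Derivation:
Slide up:
col 0: [8, 8, 0, 0] -> [16, 0, 0, 0]  score +16 (running 16)
col 1: [16, 4, 16, 0] -> [16, 4, 16, 0]  score +0 (running 16)
col 2: [16, 0, 4, 64] -> [16, 4, 64, 0]  score +0 (running 16)
col 3: [32, 0, 0, 0] -> [32, 0, 0, 0]  score +0 (running 16)
Board after move:
16 16 16 32
 0  4  4  0
 0 16 64  0
 0  0  0  0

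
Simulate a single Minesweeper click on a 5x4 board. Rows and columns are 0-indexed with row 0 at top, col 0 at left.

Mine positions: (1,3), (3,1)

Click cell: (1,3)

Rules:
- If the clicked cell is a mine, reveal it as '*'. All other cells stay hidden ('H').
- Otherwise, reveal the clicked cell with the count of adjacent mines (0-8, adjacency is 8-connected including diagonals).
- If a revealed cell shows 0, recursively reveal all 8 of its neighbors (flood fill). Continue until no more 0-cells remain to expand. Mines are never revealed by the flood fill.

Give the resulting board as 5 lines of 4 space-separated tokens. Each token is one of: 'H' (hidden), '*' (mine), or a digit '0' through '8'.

H H H H
H H H *
H H H H
H H H H
H H H H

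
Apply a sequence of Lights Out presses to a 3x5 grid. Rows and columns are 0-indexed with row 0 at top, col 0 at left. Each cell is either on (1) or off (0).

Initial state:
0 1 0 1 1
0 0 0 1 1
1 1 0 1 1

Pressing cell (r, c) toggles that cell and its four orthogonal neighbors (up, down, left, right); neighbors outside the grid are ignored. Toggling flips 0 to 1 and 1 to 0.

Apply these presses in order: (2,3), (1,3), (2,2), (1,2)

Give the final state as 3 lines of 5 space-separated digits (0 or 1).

After press 1 at (2,3):
0 1 0 1 1
0 0 0 0 1
1 1 1 0 0

After press 2 at (1,3):
0 1 0 0 1
0 0 1 1 0
1 1 1 1 0

After press 3 at (2,2):
0 1 0 0 1
0 0 0 1 0
1 0 0 0 0

After press 4 at (1,2):
0 1 1 0 1
0 1 1 0 0
1 0 1 0 0

Answer: 0 1 1 0 1
0 1 1 0 0
1 0 1 0 0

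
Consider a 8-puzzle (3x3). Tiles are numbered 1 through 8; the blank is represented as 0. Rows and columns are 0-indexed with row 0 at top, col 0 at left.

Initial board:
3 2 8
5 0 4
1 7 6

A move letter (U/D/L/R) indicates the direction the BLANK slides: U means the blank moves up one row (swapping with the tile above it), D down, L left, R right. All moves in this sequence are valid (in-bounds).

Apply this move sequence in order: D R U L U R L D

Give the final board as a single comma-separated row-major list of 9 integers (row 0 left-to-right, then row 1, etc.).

After move 1 (D):
3 2 8
5 7 4
1 0 6

After move 2 (R):
3 2 8
5 7 4
1 6 0

After move 3 (U):
3 2 8
5 7 0
1 6 4

After move 4 (L):
3 2 8
5 0 7
1 6 4

After move 5 (U):
3 0 8
5 2 7
1 6 4

After move 6 (R):
3 8 0
5 2 7
1 6 4

After move 7 (L):
3 0 8
5 2 7
1 6 4

After move 8 (D):
3 2 8
5 0 7
1 6 4

Answer: 3, 2, 8, 5, 0, 7, 1, 6, 4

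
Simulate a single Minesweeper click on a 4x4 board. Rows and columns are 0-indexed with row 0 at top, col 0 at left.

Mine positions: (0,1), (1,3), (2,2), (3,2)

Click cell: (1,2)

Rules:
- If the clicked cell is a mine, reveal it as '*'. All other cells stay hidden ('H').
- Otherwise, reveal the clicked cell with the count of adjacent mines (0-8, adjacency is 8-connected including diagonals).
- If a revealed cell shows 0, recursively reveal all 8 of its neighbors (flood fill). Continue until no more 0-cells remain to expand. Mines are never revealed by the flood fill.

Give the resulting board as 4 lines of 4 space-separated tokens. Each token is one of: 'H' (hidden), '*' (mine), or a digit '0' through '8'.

H H H H
H H 3 H
H H H H
H H H H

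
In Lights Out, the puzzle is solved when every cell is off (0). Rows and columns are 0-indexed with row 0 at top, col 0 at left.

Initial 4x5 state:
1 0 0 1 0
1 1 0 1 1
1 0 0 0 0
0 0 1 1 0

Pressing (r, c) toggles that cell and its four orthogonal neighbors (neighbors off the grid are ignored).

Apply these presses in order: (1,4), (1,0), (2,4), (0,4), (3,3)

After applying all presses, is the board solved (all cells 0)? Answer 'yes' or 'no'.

After press 1 at (1,4):
1 0 0 1 1
1 1 0 0 0
1 0 0 0 1
0 0 1 1 0

After press 2 at (1,0):
0 0 0 1 1
0 0 0 0 0
0 0 0 0 1
0 0 1 1 0

After press 3 at (2,4):
0 0 0 1 1
0 0 0 0 1
0 0 0 1 0
0 0 1 1 1

After press 4 at (0,4):
0 0 0 0 0
0 0 0 0 0
0 0 0 1 0
0 0 1 1 1

After press 5 at (3,3):
0 0 0 0 0
0 0 0 0 0
0 0 0 0 0
0 0 0 0 0

Lights still on: 0

Answer: yes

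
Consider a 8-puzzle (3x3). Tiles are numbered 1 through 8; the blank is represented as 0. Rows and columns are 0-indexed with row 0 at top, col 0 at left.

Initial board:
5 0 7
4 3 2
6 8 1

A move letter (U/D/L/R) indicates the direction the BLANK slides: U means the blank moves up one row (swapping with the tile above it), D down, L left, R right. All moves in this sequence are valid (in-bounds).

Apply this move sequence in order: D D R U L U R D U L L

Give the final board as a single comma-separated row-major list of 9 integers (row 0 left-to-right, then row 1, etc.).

Answer: 0, 5, 7, 4, 3, 8, 6, 1, 2

Derivation:
After move 1 (D):
5 3 7
4 0 2
6 8 1

After move 2 (D):
5 3 7
4 8 2
6 0 1

After move 3 (R):
5 3 7
4 8 2
6 1 0

After move 4 (U):
5 3 7
4 8 0
6 1 2

After move 5 (L):
5 3 7
4 0 8
6 1 2

After move 6 (U):
5 0 7
4 3 8
6 1 2

After move 7 (R):
5 7 0
4 3 8
6 1 2

After move 8 (D):
5 7 8
4 3 0
6 1 2

After move 9 (U):
5 7 0
4 3 8
6 1 2

After move 10 (L):
5 0 7
4 3 8
6 1 2

After move 11 (L):
0 5 7
4 3 8
6 1 2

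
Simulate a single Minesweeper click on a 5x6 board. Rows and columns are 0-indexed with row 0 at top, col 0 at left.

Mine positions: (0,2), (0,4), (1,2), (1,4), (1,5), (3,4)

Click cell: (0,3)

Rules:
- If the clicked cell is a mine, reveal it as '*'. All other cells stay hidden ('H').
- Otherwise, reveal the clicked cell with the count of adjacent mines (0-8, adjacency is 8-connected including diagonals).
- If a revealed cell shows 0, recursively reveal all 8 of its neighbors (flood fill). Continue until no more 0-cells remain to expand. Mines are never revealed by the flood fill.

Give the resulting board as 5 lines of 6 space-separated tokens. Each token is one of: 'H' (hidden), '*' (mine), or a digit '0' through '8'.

H H H 4 H H
H H H H H H
H H H H H H
H H H H H H
H H H H H H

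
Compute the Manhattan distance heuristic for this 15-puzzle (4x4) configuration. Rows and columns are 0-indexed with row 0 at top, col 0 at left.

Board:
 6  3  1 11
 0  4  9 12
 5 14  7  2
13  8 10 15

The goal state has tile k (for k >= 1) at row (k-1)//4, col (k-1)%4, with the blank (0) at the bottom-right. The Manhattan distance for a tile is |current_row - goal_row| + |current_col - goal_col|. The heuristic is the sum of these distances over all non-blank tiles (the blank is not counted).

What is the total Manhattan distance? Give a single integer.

Answer: 29

Derivation:
Tile 6: at (0,0), goal (1,1), distance |0-1|+|0-1| = 2
Tile 3: at (0,1), goal (0,2), distance |0-0|+|1-2| = 1
Tile 1: at (0,2), goal (0,0), distance |0-0|+|2-0| = 2
Tile 11: at (0,3), goal (2,2), distance |0-2|+|3-2| = 3
Tile 4: at (1,1), goal (0,3), distance |1-0|+|1-3| = 3
Tile 9: at (1,2), goal (2,0), distance |1-2|+|2-0| = 3
Tile 12: at (1,3), goal (2,3), distance |1-2|+|3-3| = 1
Tile 5: at (2,0), goal (1,0), distance |2-1|+|0-0| = 1
Tile 14: at (2,1), goal (3,1), distance |2-3|+|1-1| = 1
Tile 7: at (2,2), goal (1,2), distance |2-1|+|2-2| = 1
Tile 2: at (2,3), goal (0,1), distance |2-0|+|3-1| = 4
Tile 13: at (3,0), goal (3,0), distance |3-3|+|0-0| = 0
Tile 8: at (3,1), goal (1,3), distance |3-1|+|1-3| = 4
Tile 10: at (3,2), goal (2,1), distance |3-2|+|2-1| = 2
Tile 15: at (3,3), goal (3,2), distance |3-3|+|3-2| = 1
Sum: 2 + 1 + 2 + 3 + 3 + 3 + 1 + 1 + 1 + 1 + 4 + 0 + 4 + 2 + 1 = 29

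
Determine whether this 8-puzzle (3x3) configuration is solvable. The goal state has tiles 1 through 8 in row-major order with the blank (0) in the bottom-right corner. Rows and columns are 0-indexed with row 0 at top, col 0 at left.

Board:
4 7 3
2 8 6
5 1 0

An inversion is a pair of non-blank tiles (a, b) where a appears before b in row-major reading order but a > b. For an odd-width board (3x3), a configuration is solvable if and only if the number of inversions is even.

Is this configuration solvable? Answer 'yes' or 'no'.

Inversions (pairs i<j in row-major order where tile[i] > tile[j] > 0): 17
17 is odd, so the puzzle is not solvable.

Answer: no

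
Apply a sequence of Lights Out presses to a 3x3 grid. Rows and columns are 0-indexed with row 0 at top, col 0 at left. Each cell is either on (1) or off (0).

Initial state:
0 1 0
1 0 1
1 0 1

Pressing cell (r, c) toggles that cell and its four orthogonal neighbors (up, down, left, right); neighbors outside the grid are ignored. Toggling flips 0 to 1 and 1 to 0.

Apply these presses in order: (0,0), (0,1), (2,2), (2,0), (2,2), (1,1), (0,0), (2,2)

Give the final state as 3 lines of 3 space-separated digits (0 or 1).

Answer: 1 1 1
1 0 1
0 1 0

Derivation:
After press 1 at (0,0):
1 0 0
0 0 1
1 0 1

After press 2 at (0,1):
0 1 1
0 1 1
1 0 1

After press 3 at (2,2):
0 1 1
0 1 0
1 1 0

After press 4 at (2,0):
0 1 1
1 1 0
0 0 0

After press 5 at (2,2):
0 1 1
1 1 1
0 1 1

After press 6 at (1,1):
0 0 1
0 0 0
0 0 1

After press 7 at (0,0):
1 1 1
1 0 0
0 0 1

After press 8 at (2,2):
1 1 1
1 0 1
0 1 0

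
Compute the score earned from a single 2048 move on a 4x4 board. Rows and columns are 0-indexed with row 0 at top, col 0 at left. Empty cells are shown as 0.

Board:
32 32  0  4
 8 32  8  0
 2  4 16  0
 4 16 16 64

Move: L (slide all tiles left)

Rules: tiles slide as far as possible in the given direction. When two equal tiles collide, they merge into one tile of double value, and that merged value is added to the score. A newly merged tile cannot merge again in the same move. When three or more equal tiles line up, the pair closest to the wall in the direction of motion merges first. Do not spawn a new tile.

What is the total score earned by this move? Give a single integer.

Answer: 96

Derivation:
Slide left:
row 0: [32, 32, 0, 4] -> [64, 4, 0, 0]  score +64 (running 64)
row 1: [8, 32, 8, 0] -> [8, 32, 8, 0]  score +0 (running 64)
row 2: [2, 4, 16, 0] -> [2, 4, 16, 0]  score +0 (running 64)
row 3: [4, 16, 16, 64] -> [4, 32, 64, 0]  score +32 (running 96)
Board after move:
64  4  0  0
 8 32  8  0
 2  4 16  0
 4 32 64  0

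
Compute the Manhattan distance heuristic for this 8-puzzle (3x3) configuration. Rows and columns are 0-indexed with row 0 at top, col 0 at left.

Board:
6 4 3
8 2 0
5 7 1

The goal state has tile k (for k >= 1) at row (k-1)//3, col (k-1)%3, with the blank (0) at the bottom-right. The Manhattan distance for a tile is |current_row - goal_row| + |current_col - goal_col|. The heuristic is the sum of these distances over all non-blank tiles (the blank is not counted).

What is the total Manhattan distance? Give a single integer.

Tile 6: (0,0)->(1,2) = 3
Tile 4: (0,1)->(1,0) = 2
Tile 3: (0,2)->(0,2) = 0
Tile 8: (1,0)->(2,1) = 2
Tile 2: (1,1)->(0,1) = 1
Tile 5: (2,0)->(1,1) = 2
Tile 7: (2,1)->(2,0) = 1
Tile 1: (2,2)->(0,0) = 4
Sum: 3 + 2 + 0 + 2 + 1 + 2 + 1 + 4 = 15

Answer: 15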